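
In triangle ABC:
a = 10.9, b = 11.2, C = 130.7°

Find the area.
Two sides and the included angle (SAS): A = ½·a·b·sin(C) = ½·10.9·11.2·sin(130.7°)
sin(130.7°) ≈ 0.758134
A ≈ ½·122.08·0.758134 = 61.04·0.758134 ≈ 46.2765

Area = 46.28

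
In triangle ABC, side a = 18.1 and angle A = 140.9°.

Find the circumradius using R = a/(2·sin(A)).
R = a/(2·sin(A)) = 18.1/(2·sin(140.9°))
sin(140.9°) ≈ 0.630676
R ≈ 18.1/(2·0.630676) = 18.1/1.26135 ≈ 14.3497

R = 14.35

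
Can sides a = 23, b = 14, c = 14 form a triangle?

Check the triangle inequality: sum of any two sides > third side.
a + b vs c: 23 + 14 = 37 > 14  ✓
a + c vs b: 23 + 14 = 37 > 14  ✓
b + c vs a: 14 + 14 = 28 > 23  ✓

Yes, triangle inequality satisfied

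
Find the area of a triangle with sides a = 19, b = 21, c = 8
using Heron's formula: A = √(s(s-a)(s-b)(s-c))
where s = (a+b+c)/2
s = (19 + 21 + 8)/2 = 48/2 = 24
s − a = 5, s − b = 3, s − c = 16
s(s−a)(s−b)(s−c) = 24·5·3·16 = 5760
Area = √5760 ≈ 75.8947

s = 24.0, Area = 75.89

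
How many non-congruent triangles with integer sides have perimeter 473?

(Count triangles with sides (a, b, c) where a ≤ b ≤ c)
Let a ≤ b ≤ c with a + b + c = 473. The only binding inequality is a + b > c, i.e. 473 − c > c, so c < 473/2; and c ≥ 473/3 since c is the largest side.
So 158 ≤ c ≤ 236. For each c, b runs from ⌈(473 − c)/2⌉ up to c (then a = 473 − b − c satisfies 1 ≤ a ≤ b automatically), giving c − ⌈(473 − c)/2⌉ + 1 choices.
Summing over c: 1 + 3 + 4 + 6 + … + 117 + 118  (79 terms, c = 158, …, 236) = 4720
Check (closed form: nearest integer to p²/48 for even p, (p+3)²/48 for odd p): (473+3)²/48 = 476²/48 = 226576/48 ≈ 4720.33 → 4720

4720 triangles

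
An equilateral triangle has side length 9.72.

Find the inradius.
r = Area/s with s the semi-perimeter.
Area = (√3/4)·9.72² = (√3/4)·94.4784 ≈ 0.433013·94.4784 ≈ 40.9103
s = 3·9.72/2 = 14.58
r ≈ 40.9103/14.58 ≈ 2.80592
(Equivalently r = side/(2√3) = 9.72/3.4641 ≈ 2.80592.)

r = 2.806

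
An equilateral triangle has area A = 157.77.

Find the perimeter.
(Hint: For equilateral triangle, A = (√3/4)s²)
A = (√3/4)s²  ⇒  s² = 4A/√3 = 4·157.77/√3 = 631.08/1.73205 ≈ 364.354
s ≈ √364.354 ≈ 19.0881
Perimeter = 3s ≈ 3·19.0881 ≈ 57.2642

Perimeter = 57.26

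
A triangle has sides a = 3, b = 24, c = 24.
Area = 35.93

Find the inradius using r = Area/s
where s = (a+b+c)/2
s = (3 + 24 + 24)/2 = 51/2 = 25.5
r = Area/s = 35.93/25.5 ≈ 1.40902

r = 1.409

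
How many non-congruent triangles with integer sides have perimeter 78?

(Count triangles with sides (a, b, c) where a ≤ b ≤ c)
Let a ≤ b ≤ c with a + b + c = 78. The only binding inequality is a + b > c, i.e. 78 − c > c, so c < 78/2; and c ≥ 78/3 since c is the largest side.
So 26 ≤ c ≤ 38. For each c, b runs from ⌈(78 − c)/2⌉ up to c (then a = 78 − b − c satisfies 1 ≤ a ≤ b automatically), giving c − ⌈(78 − c)/2⌉ + 1 choices.
Summing over c: 1 + 2 + 4 + 5 + … + 17 + 19  (13 terms, c = 26, …, 38) = 127
Check (closed form: nearest integer to p²/48 for even p, (p+3)²/48 for odd p): 78²/48 = 6084/48 ≈ 126.75 → 127

127 triangles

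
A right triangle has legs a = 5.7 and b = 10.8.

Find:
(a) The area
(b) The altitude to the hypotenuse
(a) The legs are perpendicular, so Area = ½·a·b = ½·5.7·10.8 = ½·61.56 = 30.78
(b) Hypotenuse c = √(a² + b²) = √(32.49 + 116.64) = √149.13 ≈ 12.2119
    Area = ½·c·h_c  ⇒  h_c = 2·Area/c = 61.56/12.2119 ≈ 5.04099

Area = 30.78, h_c = 5.041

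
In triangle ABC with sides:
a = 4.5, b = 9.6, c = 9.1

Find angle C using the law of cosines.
c² = a² + b² − 2ab·cos(C)  ⇒  cos(C) = (a² + b² − c²)/(2ab)
cos(C) = (4.5² + 9.6² − 9.1²)/(2·4.5·9.6) = (20.25 + 92.16 − 82.81)/86.4 = 29.6/86.4 ≈ 0.342593
C = arccos(0.342593) ≈ 69.9651°

C = 69.97°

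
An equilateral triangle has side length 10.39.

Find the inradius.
r = Area/s with s the semi-perimeter.
Area = (√3/4)·10.39² = (√3/4)·107.9521 ≈ 0.433013·107.9521 ≈ 46.7446
s = 3·10.39/2 = 15.585
r ≈ 46.7446/15.585 ≈ 2.99933
(Equivalently r = side/(2√3) = 10.39/3.4641 ≈ 2.99933.)

r = 2.999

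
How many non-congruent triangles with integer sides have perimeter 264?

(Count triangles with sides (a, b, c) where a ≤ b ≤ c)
Let a ≤ b ≤ c with a + b + c = 264. The only binding inequality is a + b > c, i.e. 264 − c > c, so c < 264/2; and c ≥ 264/3 since c is the largest side.
So 88 ≤ c ≤ 131. For each c, b runs from ⌈(264 − c)/2⌉ up to c (then a = 264 − b − c satisfies 1 ≤ a ≤ b automatically), giving c − ⌈(264 − c)/2⌉ + 1 choices.
Summing over c: 1 + 2 + 4 + 5 + … + 64 + 65  (44 terms, c = 88, …, 131) = 1452
Check (closed form: nearest integer to p²/48 for even p, (p+3)²/48 for odd p): 264²/48 = 69696/48 ≈ 1452.00 → 1452

1452 triangles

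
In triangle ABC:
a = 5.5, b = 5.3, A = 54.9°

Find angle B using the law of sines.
a/sin(A) = b/sin(B)  ⇒  sin(B) = b·sin(A)/a = 5.3·sin(54.9°)/5.5
sin(54.9°) ≈ 0.81815
sin(B) ≈ 5.3·0.81815/5.5 ≈ 4.33619/5.5 ≈ 0.788399
B = arcsin(0.788399) ≈ 52.0361°
(Since b ≤ a we need B ≤ A, so the obtuse alternative 180° − 52.0361° ≈ 127.964° is rejected.)

B = 52.04°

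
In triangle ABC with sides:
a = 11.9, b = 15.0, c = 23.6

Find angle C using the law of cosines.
c² = a² + b² − 2ab·cos(C)  ⇒  cos(C) = (a² + b² − c²)/(2ab)
cos(C) = (11.9² + 15.0² − 23.6²)/(2·11.9·15.0) = (141.61 + 225 − 556.96)/357 = -190.35/357 ≈ -0.533193
C = arccos(-0.533193) ≈ 122.221°

C = 122.2°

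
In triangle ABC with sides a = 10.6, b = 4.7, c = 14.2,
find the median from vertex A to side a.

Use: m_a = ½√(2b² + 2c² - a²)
m_a = ½√(2·4.7² + 2·14.2² − 10.6²) = ½√(2·22.09 + 2·201.64 − 112.36) = ½√(44.18 + 403.28 − 112.36) = ½√335.1
√335.1 ≈ 18.3057, so m_a ≈ 9.15287

m_a = 9.153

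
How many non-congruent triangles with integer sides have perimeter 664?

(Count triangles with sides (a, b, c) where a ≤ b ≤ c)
Let a ≤ b ≤ c with a + b + c = 664. The only binding inequality is a + b > c, i.e. 664 − c > c, so c < 664/2; and c ≥ 664/3 since c is the largest side.
So 222 ≤ c ≤ 331. For each c, b runs from ⌈(664 − c)/2⌉ up to c (then a = 664 − b − c satisfies 1 ≤ a ≤ b automatically), giving c − ⌈(664 − c)/2⌉ + 1 choices.
Summing over c: 2 + 3 + 5 + 6 + … + 164 + 165  (110 terms, c = 222, …, 331) = 9185
Check (closed form: nearest integer to p²/48 for even p, (p+3)²/48 for odd p): 664²/48 = 440896/48 ≈ 9185.33 → 9185

9185 triangles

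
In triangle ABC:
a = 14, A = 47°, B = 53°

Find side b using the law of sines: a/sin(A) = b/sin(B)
a/sin(A) = b/sin(B)  ⇒  b = a·sin(B)/sin(A) = 14·sin(53°)/sin(47°)
sin(53°) ≈ 0.798636, sin(47°) ≈ 0.731354
b ≈ 14·0.798636/0.731354 ≈ 11.1809/0.731354 ≈ 15.2879

b = 15.29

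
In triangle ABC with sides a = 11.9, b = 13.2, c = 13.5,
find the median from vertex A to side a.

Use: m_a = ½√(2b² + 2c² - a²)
m_a = ½√(2·13.2² + 2·13.5² − 11.9²) = ½√(2·174.24 + 2·182.25 − 141.61) = ½√(348.48 + 364.5 − 141.61) = ½√571.37
√571.37 ≈ 23.9033, so m_a ≈ 11.9517

m_a = 11.95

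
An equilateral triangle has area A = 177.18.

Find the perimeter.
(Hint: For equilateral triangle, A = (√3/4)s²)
A = (√3/4)s²  ⇒  s² = 4A/√3 = 4·177.18/√3 = 708.72/1.73205 ≈ 409.18
s ≈ √409.18 ≈ 20.2282
Perimeter = 3s ≈ 3·20.2282 ≈ 60.6846

Perimeter = 60.68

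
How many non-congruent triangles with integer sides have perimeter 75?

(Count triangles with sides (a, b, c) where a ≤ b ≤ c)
Let a ≤ b ≤ c with a + b + c = 75. The only binding inequality is a + b > c, i.e. 75 − c > c, so c < 75/2; and c ≥ 75/3 since c is the largest side.
So 25 ≤ c ≤ 37. For each c, b runs from ⌈(75 − c)/2⌉ up to c (then a = 75 − b − c satisfies 1 ≤ a ≤ b automatically), giving c − ⌈(75 − c)/2⌉ + 1 choices.
Summing over c: 1 + 2 + 4 + 5 + … + 17 + 19  (13 terms, c = 25, …, 37) = 127
Check (closed form: nearest integer to p²/48 for even p, (p+3)²/48 for odd p): (75+3)²/48 = 78²/48 = 6084/48 ≈ 126.75 → 127

127 triangles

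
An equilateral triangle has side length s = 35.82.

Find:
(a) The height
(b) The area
(a) The height splits the triangle into two 30-60-90 halves: h = s·√3/2 = 35.82·1.73205/2 ≈ 62.0421/2 ≈ 31.021
(b) Area = (√3/4)·s² = (√3/4)·35.82² = (√3/4)·1283.0724 ≈ 0.433013·1283.0724 ≈ 555.587

Height = 31.02, Area = 555.6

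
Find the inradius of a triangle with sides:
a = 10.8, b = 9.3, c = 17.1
r = Area/s where s is the semi-perimeter.
s = (10.8 + 9.3 + 17.1)/2 = 37.2/2 = 18.6
Area = √(s(s−a)(s−b)(s−c)) = √(18.6·7.8·9.3·1.5) ≈ √2023.87 ≈ 44.9874
r ≈ 44.9874/18.6 ≈ 2.41868

r = 2.419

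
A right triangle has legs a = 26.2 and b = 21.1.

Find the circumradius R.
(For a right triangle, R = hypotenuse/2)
Hypotenuse c = √(a² + b²) = √(686.44 + 445.21) = √1131.65 ≈ 33.64
R = c/2 ≈ 33.64/2 ≈ 16.82

R = 16.82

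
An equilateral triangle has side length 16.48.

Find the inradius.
r = Area/s with s the semi-perimeter.
Area = (√3/4)·16.48² = (√3/4)·271.5904 ≈ 0.433013·271.5904 ≈ 117.602
s = 3·16.48/2 = 24.72
r ≈ 117.602/24.72 ≈ 4.75737
(Equivalently r = side/(2√3) = 16.48/3.4641 ≈ 4.75737.)

r = 4.757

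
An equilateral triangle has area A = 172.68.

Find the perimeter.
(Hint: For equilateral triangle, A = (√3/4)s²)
A = (√3/4)s²  ⇒  s² = 4A/√3 = 4·172.68/√3 = 690.72/1.73205 ≈ 398.787
s ≈ √398.787 ≈ 19.9697
Perimeter = 3s ≈ 3·19.9697 ≈ 59.909

Perimeter = 59.91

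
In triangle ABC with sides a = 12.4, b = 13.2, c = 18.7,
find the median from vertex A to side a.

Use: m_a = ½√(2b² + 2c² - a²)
m_a = ½√(2·13.2² + 2·18.7² − 12.4²) = ½√(2·174.24 + 2·349.69 − 153.76) = ½√(348.48 + 699.38 − 153.76) = ½√894.1
√894.1 ≈ 29.9015, so m_a ≈ 14.9508

m_a = 14.95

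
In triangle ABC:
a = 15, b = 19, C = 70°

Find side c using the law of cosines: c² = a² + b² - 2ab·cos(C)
c² = 15² + 19² − 2·15·19·cos(70°)
cos(70°) ≈ 0.34202
c² ≈ 225 + 361 − 570·(0.34202) ≈ 586 − 194.951 ≈ 391.049
c ≈ √391.049 ≈ 19.7749

c = 19.77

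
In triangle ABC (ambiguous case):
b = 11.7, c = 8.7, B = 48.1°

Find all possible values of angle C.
b/sin(B) = c/sin(C)  ⇒  sin(C) = c·sin(B)/b = 8.7·sin(48.1°)/11.7
sin(48.1°) ≈ 0.744312
sin(C) ≈ 8.7·0.744312/11.7 ≈ 6.47551/11.7 ≈ 0.553462
Candidate 1: C₁ = arcsin(0.553462) ≈ 33.6049°  →  A = 180° − 48.1° − 33.6049° ≈ 98.2951° > 0, valid
Candidate 2: C₂ = 180° − C₁ ≈ 146.395°  →  A = 180° − 48.1° − 146.395° ≈ -14.4951° ≤ 0, not a valid triangle

C = 33.6° (one solution)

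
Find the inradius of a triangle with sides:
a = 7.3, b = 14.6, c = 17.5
r = Area/s where s is the semi-perimeter.
s = (7.3 + 14.6 + 17.5)/2 = 39.4/2 = 19.7
Area = √(s(s−a)(s−b)(s−c)) = √(19.7·12.4·5.1·2.2) ≈ √2740.82 ≈ 52.3529
r ≈ 52.3529/19.7 ≈ 2.65751

r = 2.658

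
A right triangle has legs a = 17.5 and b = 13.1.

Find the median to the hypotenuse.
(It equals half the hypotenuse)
Hypotenuse c = √(a² + b²) = √(306.25 + 171.61) = √477.86 ≈ 21.86
Median to hypotenuse = c/2 ≈ 21.86/2 ≈ 10.93

Median = 10.93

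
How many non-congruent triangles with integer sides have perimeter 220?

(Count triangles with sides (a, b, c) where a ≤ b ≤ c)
Let a ≤ b ≤ c with a + b + c = 220. The only binding inequality is a + b > c, i.e. 220 − c > c, so c < 220/2; and c ≥ 220/3 since c is the largest side.
So 74 ≤ c ≤ 109. For each c, b runs from ⌈(220 − c)/2⌉ up to c (then a = 220 − b − c satisfies 1 ≤ a ≤ b automatically), giving c − ⌈(220 − c)/2⌉ + 1 choices.
Summing over c: 2 + 3 + 5 + 6 + … + 53 + 54  (36 terms, c = 74, …, 109) = 1008
Check (closed form: nearest integer to p²/48 for even p, (p+3)²/48 for odd p): 220²/48 = 48400/48 ≈ 1008.33 → 1008

1008 triangles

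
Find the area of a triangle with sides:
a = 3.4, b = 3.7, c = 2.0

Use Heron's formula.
s = (3.4 + 3.7 + 2.0)/2 = 9.1/2 = 4.55
s − a = 1.15, s − b = 0.85, s − c = 2.55
s(s−a)(s−b)(s−c) = 4.55·1.15·0.85·2.55 ≈ 11.3414
Area = √11.3414 ≈ 3.36771

Area = 3.368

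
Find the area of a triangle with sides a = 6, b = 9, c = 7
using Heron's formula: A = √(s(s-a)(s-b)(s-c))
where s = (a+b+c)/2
s = (6 + 9 + 7)/2 = 22/2 = 11
s − a = 5, s − b = 2, s − c = 4
s(s−a)(s−b)(s−c) = 11·5·2·4 = 440
Area = √440 ≈ 20.9762

s = 11.0, Area = 20.98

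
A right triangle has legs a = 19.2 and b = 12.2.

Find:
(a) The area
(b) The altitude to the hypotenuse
(a) The legs are perpendicular, so Area = ½·a·b = ½·19.2·12.2 = ½·234.24 = 117.12
(b) Hypotenuse c = √(a² + b²) = √(368.64 + 148.84) = √517.48 ≈ 22.7482
    Area = ½·c·h_c  ⇒  h_c = 2·Area/c = 234.24/22.7482 ≈ 10.2971

Area = 117.12, h_c = 10.3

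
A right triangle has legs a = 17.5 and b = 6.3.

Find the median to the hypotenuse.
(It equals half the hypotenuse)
Hypotenuse c = √(a² + b²) = √(306.25 + 39.69) = √345.94 ≈ 18.5995
Median to hypotenuse = c/2 ≈ 18.5995/2 ≈ 9.29973

Median = 9.3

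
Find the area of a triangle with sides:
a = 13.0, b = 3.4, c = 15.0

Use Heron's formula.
s = (13.0 + 3.4 + 15.0)/2 = 31.4/2 = 15.7
s − a = 2.7, s − b = 12.3, s − c = 0.7
s(s−a)(s−b)(s−c) = 15.7·2.7·12.3·0.7 ≈ 364.978
Area = √364.978 ≈ 19.1044

Area = 19.1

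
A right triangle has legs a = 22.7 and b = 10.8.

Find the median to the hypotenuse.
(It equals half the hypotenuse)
Hypotenuse c = √(a² + b²) = √(515.29 + 116.64) = √631.93 ≈ 25.1382
Median to hypotenuse = c/2 ≈ 25.1382/2 ≈ 12.5691

Median = 12.57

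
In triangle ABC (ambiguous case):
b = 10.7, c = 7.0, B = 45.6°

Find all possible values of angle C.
b/sin(B) = c/sin(C)  ⇒  sin(C) = c·sin(B)/b = 7.0·sin(45.6°)/10.7
sin(45.6°) ≈ 0.714473
sin(C) ≈ 7.0·0.714473/10.7 ≈ 5.00131/10.7 ≈ 0.467412
Candidate 1: C₁ = arcsin(0.467412) ≈ 27.8664°  →  A = 180° − 45.6° − 27.8664° ≈ 106.534° > 0, valid
Candidate 2: C₂ = 180° − C₁ ≈ 152.134°  →  A = 180° − 45.6° − 152.134° ≈ -17.7336° ≤ 0, not a valid triangle

C = 27.87° (one solution)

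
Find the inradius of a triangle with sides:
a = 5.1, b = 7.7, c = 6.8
r = Area/s where s is the semi-perimeter.
s = (5.1 + 7.7 + 6.8)/2 = 19.6/2 = 9.8
Area = √(s(s−a)(s−b)(s−c)) = √(9.8·4.7·2.1·3) ≈ √290.178 ≈ 17.0346
r ≈ 17.0346/9.8 ≈ 1.73823

r = 1.738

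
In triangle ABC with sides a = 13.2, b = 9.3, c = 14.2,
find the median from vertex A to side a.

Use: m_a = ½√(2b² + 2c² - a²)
m_a = ½√(2·9.3² + 2·14.2² − 13.2²) = ½√(2·86.49 + 2·201.64 − 174.24) = ½√(172.98 + 403.28 − 174.24) = ½√402.02
√402.02 ≈ 20.0504, so m_a ≈ 10.0252

m_a = 10.03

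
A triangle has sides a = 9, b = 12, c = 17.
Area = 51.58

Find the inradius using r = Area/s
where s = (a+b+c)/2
s = (9 + 12 + 17)/2 = 38/2 = 19
r = Area/s = 51.58/19 ≈ 2.71474

r = 2.715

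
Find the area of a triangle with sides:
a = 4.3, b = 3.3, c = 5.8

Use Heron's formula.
s = (4.3 + 3.3 + 5.8)/2 = 13.4/2 = 6.7
s − a = 2.4, s − b = 3.4, s − c = 0.9
s(s−a)(s−b)(s−c) = 6.7·2.4·3.4·0.9 ≈ 49.2048
Area = √49.2048 ≈ 7.01461

Area = 7.015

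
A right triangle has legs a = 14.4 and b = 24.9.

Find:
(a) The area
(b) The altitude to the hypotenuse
(a) The legs are perpendicular, so Area = ½·a·b = ½·14.4·24.9 = ½·358.56 = 179.28
(b) Hypotenuse c = √(a² + b²) = √(207.36 + 620.01) = √827.37 ≈ 28.764
    Area = ½·c·h_c  ⇒  h_c = 2·Area/c = 358.56/28.764 ≈ 12.4656

Area = 179.28, h_c = 12.47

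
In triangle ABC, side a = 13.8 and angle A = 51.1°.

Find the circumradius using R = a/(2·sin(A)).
R = a/(2·sin(A)) = 13.8/(2·sin(51.1°))
sin(51.1°) ≈ 0.778243
R ≈ 13.8/(2·0.778243) = 13.8/1.55649 ≈ 8.86612

R = 8.866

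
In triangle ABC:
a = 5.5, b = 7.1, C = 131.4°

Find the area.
Two sides and the included angle (SAS): A = ½·a·b·sin(C) = ½·5.5·7.1·sin(131.4°)
sin(131.4°) ≈ 0.750111
A ≈ ½·39.05·0.750111 = 19.525·0.750111 ≈ 14.6459

Area = 14.65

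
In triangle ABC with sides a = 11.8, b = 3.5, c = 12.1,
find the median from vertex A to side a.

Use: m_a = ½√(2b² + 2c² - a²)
m_a = ½√(2·3.5² + 2·12.1² − 11.8²) = ½√(2·12.25 + 2·146.41 − 139.24) = ½√(24.5 + 292.82 − 139.24) = ½√178.08
√178.08 ≈ 13.3447, so m_a ≈ 6.67233

m_a = 6.672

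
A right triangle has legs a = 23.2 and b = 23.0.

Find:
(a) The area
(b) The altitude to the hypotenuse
(a) The legs are perpendicular, so Area = ½·a·b = ½·23.2·23.0 = ½·533.6 = 266.8
(b) Hypotenuse c = √(a² + b²) = √(538.24 + 529) = √1067.24 ≈ 32.6686
    Area = ½·c·h_c  ⇒  h_c = 2·Area/c = 533.6/32.6686 ≈ 16.3337

Area = 266.8, h_c = 16.33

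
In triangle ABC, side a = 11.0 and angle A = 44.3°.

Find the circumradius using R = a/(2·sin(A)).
R = a/(2·sin(A)) = 11.0/(2·sin(44.3°))
sin(44.3°) ≈ 0.698415
R ≈ 11.0/(2·0.698415) = 11.0/1.39683 ≈ 7.87497

R = 7.875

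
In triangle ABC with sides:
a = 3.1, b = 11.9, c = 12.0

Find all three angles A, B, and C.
Law of cosines for each angle (a² = 9.61, b² = 141.61, c² = 144):
cos(A) = (b² + c² − a²)/(2bc) = (141.61 + 144 − 9.61)/(2·11.9·12.0) = 276/285.6 ≈ 0.966387  ⇒  A ≈ 14.8977°
cos(B) = (a² + c² − b²)/(2ac) = (9.61 + 144 − 141.61)/(2·3.1·12.0) = 12/74.4 ≈ 0.16129  ⇒  B ≈ 80.7182°
cos(C) = (a² + b² − c²)/(2ab) = (9.61 + 141.61 − 144)/(2·3.1·11.9) = 7.22/73.78 ≈ 0.0978585  ⇒  C ≈ 84.3841°
Check: A + B + C ≈ 180°

A = 14.9°, B = 80.72°, C = 84.38°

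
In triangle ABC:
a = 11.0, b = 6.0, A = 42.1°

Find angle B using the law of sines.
a/sin(A) = b/sin(B)  ⇒  sin(B) = b·sin(A)/a = 6.0·sin(42.1°)/11.0
sin(42.1°) ≈ 0.670427
sin(B) ≈ 6.0·0.670427/11.0 ≈ 4.02256/11.0 ≈ 0.365687
B = arcsin(0.365687) ≈ 21.4499°
(Since b ≤ a we need B ≤ A, so the obtuse alternative 180° − 21.4499° ≈ 158.55° is rejected.)

B = 21.45°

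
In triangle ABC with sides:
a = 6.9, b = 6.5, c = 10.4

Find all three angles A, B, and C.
Law of cosines for each angle (a² = 47.61, b² = 42.25, c² = 108.16):
cos(A) = (b² + c² − a²)/(2bc) = (42.25 + 108.16 − 47.61)/(2·6.5·10.4) = 102.8/135.2 ≈ 0.760355  ⇒  A ≈ 40.5045°
cos(B) = (a² + c² − b²)/(2ac) = (47.61 + 108.16 − 42.25)/(2·6.9·10.4) = 113.52/143.52 ≈ 0.79097  ⇒  B ≈ 37.7238°
cos(C) = (a² + b² − c²)/(2ab) = (47.61 + 42.25 − 108.16)/(2·6.9·6.5) = -18.3/89.7 ≈ -0.204013  ⇒  C ≈ 101.772°
Check: A + B + C ≈ 180°

A = 40.5°, B = 37.72°, C = 101.8°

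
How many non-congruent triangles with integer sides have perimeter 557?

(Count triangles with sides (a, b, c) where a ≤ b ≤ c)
Let a ≤ b ≤ c with a + b + c = 557. The only binding inequality is a + b > c, i.e. 557 − c > c, so c < 557/2; and c ≥ 557/3 since c is the largest side.
So 186 ≤ c ≤ 278. For each c, b runs from ⌈(557 − c)/2⌉ up to c (then a = 557 − b − c satisfies 1 ≤ a ≤ b automatically), giving c − ⌈(557 − c)/2⌉ + 1 choices.
Summing over c: 1 + 3 + 4 + 6 + … + 138 + 139  (93 terms, c = 186, …, 278) = 6533
Check (closed form: nearest integer to p²/48 for even p, (p+3)²/48 for odd p): (557+3)²/48 = 560²/48 = 313600/48 ≈ 6533.33 → 6533

6533 triangles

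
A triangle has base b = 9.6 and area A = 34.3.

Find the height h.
A = ½·b·h  ⇒  h = 2A/b = 2·34.3/9.6 = 68.6/9.6 ≈ 7.14583

h = 7.146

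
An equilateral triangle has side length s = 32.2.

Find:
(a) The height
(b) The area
(a) The height splits the triangle into two 30-60-90 halves: h = s·√3/2 = 32.2·1.73205/2 ≈ 55.772/2 ≈ 27.886
(b) Area = (√3/4)·s² = (√3/4)·32.2² = (√3/4)·1036.84 ≈ 0.433013·1036.84 ≈ 448.965

Height = 27.89, Area = 449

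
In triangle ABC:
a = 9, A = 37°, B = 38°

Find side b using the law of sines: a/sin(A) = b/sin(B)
a/sin(A) = b/sin(B)  ⇒  b = a·sin(B)/sin(A) = 9·sin(38°)/sin(37°)
sin(38°) ≈ 0.615661, sin(37°) ≈ 0.601815
b ≈ 9·0.615661/0.601815 ≈ 5.54095/0.601815 ≈ 9.20707

b = 9.207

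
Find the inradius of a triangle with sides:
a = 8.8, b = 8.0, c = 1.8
r = Area/s where s is the semi-perimeter.
s = (8.8 + 8.0 + 1.8)/2 = 18.6/2 = 9.3
Area = √(s(s−a)(s−b)(s−c)) = √(9.3·0.5·1.3·7.5) ≈ √45.3375 ≈ 6.73331
r ≈ 6.73331/9.3 ≈ 0.724012

r = 0.724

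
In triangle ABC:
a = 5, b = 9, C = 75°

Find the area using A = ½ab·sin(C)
A = ½·a·b·sin(C) = ½·5·9·sin(75°)
sin(75°) ≈ 0.965926
A ≈ ½·45·0.965926 = 22.5·0.965926 ≈ 21.7333

Area = 21.73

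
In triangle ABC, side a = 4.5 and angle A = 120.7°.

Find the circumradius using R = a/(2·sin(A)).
R = a/(2·sin(A)) = 4.5/(2·sin(120.7°))
sin(120.7°) ≈ 0.859852
R ≈ 4.5/(2·0.859852) = 4.5/1.7197 ≈ 2.61673

R = 2.617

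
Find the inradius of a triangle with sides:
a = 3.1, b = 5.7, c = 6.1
r = Area/s where s is the semi-perimeter.
s = (3.1 + 5.7 + 6.1)/2 = 14.9/2 = 7.45
Area = √(s(s−a)(s−b)(s−c)) = √(7.45·4.35·1.75·1.35) ≈ √76.5627 ≈ 8.75001
r ≈ 8.75001/7.45 ≈ 1.1745

r = 1.174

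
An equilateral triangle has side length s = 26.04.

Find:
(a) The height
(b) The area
(a) The height splits the triangle into two 30-60-90 halves: h = s·√3/2 = 26.04·1.73205/2 ≈ 45.1026/2 ≈ 22.5513
(b) Area = (√3/4)·s² = (√3/4)·26.04² = (√3/4)·678.0816 ≈ 0.433013·678.0816 ≈ 293.618

Height = 22.55, Area = 293.6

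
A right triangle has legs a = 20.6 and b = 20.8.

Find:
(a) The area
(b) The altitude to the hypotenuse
(a) The legs are perpendicular, so Area = ½·a·b = ½·20.6·20.8 = ½·428.48 = 214.24
(b) Hypotenuse c = √(a² + b²) = √(424.36 + 432.64) = √857 ≈ 29.2746
    Area = ½·c·h_c  ⇒  h_c = 2·Area/c = 428.48/29.2746 ≈ 14.6366

Area = 214.24, h_c = 14.64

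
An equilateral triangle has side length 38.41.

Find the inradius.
r = Area/s with s the semi-perimeter.
Area = (√3/4)·38.41² = (√3/4)·1475.3281 ≈ 0.433013·1475.3281 ≈ 638.836
s = 3·38.41/2 = 57.615
r ≈ 638.836/57.615 ≈ 11.088
(Equivalently r = side/(2√3) = 38.41/3.4641 ≈ 11.088.)

r = 11.09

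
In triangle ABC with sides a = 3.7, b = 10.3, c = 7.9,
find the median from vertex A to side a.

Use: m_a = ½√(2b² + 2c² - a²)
m_a = ½√(2·10.3² + 2·7.9² − 3.7²) = ½√(2·106.09 + 2·62.41 − 13.69) = ½√(212.18 + 124.82 − 13.69) = ½√323.31
√323.31 ≈ 17.9808, so m_a ≈ 8.99041

m_a = 8.99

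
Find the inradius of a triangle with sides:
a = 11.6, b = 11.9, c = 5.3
r = Area/s where s is the semi-perimeter.
s = (11.6 + 11.9 + 5.3)/2 = 28.8/2 = 14.4
Area = √(s(s−a)(s−b)(s−c)) = √(14.4·2.8·2.5·9.1) ≈ √917.28 ≈ 30.2866
r ≈ 30.2866/14.4 ≈ 2.10324

r = 2.103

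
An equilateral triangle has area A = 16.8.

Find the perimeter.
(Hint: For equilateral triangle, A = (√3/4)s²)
A = (√3/4)s²  ⇒  s² = 4A/√3 = 4·16.8/√3 = 67.2/1.73205 ≈ 38.7979
s ≈ √38.7979 ≈ 6.2288
Perimeter = 3s ≈ 3·6.2288 ≈ 18.6864

Perimeter = 18.69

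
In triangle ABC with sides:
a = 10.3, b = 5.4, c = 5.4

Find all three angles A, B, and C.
Law of cosines for each angle (a² = 106.09, b² = 29.16, c² = 29.16):
cos(A) = (b² + c² − a²)/(2bc) = (29.16 + 29.16 − 106.09)/(2·5.4·5.4) = -47.77/58.32 ≈ -0.819102  ⇒  A ≈ 144.995°
cos(B) = (a² + c² − b²)/(2ac) = (106.09 + 29.16 − 29.16)/(2·10.3·5.4) = 106.09/111.24 ≈ 0.953704  ⇒  B ≈ 17.5025°
cos(C) = (a² + b² − c²)/(2ab) = (106.09 + 29.16 − 29.16)/(2·10.3·5.4) = 106.09/111.24 ≈ 0.953704  ⇒  C ≈ 17.5025°
Check: A + B + C ≈ 180°

A = 145°, B = 17.5°, C = 17.5°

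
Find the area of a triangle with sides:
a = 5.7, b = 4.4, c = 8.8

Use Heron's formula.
s = (5.7 + 4.4 + 8.8)/2 = 18.9/2 = 9.45
s − a = 3.75, s − b = 5.05, s − c = 0.65
s(s−a)(s−b)(s−c) = 9.45·3.75·5.05·0.65 ≈ 116.324
Area = √116.324 ≈ 10.7853

Area = 10.79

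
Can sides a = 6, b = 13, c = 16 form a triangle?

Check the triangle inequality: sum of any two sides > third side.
a + b vs c: 6 + 13 = 19 > 16  ✓
a + c vs b: 6 + 16 = 22 > 13  ✓
b + c vs a: 13 + 16 = 29 > 6  ✓

Yes, triangle inequality satisfied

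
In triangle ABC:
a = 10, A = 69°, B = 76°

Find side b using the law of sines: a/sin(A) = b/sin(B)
a/sin(A) = b/sin(B)  ⇒  b = a·sin(B)/sin(A) = 10·sin(76°)/sin(69°)
sin(76°) ≈ 0.970296, sin(69°) ≈ 0.93358
b ≈ 10·0.970296/0.93358 ≈ 9.70296/0.93358 ≈ 10.3933

b = 10.39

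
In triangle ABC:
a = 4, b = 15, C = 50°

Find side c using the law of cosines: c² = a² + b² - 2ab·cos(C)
c² = 4² + 15² − 2·4·15·cos(50°)
cos(50°) ≈ 0.642788
c² ≈ 16 + 225 − 120·(0.642788) ≈ 241 − 77.1345 ≈ 163.865
c ≈ √163.865 ≈ 12.801

c = 12.8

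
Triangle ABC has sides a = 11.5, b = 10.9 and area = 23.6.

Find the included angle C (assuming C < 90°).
Area = ½·a·b·sin(C)  ⇒  sin(C) = 2·Area/(a·b) = 2·23.6/(11.5·10.9) = 47.2/125.35 ≈ 0.376546
C = arcsin(0.376546) ≈ 22.1199° (taking the acute solution since C < 90°)

C = 22.12°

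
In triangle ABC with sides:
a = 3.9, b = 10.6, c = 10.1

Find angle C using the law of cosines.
c² = a² + b² − 2ab·cos(C)  ⇒  cos(C) = (a² + b² − c²)/(2ab)
cos(C) = (3.9² + 10.6² − 10.1²)/(2·3.9·10.6) = (15.21 + 112.36 − 102.01)/82.68 = 25.56/82.68 ≈ 0.309144
C = arccos(0.309144) ≈ 71.9924°

C = 71.99°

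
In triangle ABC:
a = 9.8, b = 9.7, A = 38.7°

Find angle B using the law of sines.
a/sin(A) = b/sin(B)  ⇒  sin(B) = b·sin(A)/a = 9.7·sin(38.7°)/9.8
sin(38.7°) ≈ 0.625243
sin(B) ≈ 9.7·0.625243/9.8 ≈ 6.06485/9.8 ≈ 0.618863
B = arcsin(0.618863) ≈ 38.2331°
(Since b ≤ a we need B ≤ A, so the obtuse alternative 180° − 38.2331° ≈ 141.767° is rejected.)

B = 38.23°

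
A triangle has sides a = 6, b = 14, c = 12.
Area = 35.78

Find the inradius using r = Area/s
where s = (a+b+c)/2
s = (6 + 14 + 12)/2 = 32/2 = 16
r = Area/s = 35.78/16 ≈ 2.23625

r = 2.236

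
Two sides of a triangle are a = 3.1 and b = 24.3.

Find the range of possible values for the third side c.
Triangle inequality: |a − b| < c < a + b
|a − b| = |3.1 − 24.3| = 21.2
a + b = 3.1 + 24.3 = 27.4

21.2 < c < 27.4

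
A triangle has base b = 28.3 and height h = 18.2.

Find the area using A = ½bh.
A = ½·b·h = ½·28.3·18.2 = ½·515.06 = 257.53

Area = 257.53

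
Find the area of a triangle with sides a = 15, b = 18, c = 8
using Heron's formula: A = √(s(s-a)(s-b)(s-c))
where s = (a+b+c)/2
s = (15 + 18 + 8)/2 = 41/2 = 20.5
s − a = 5.5, s − b = 2.5, s − c = 12.5
s(s−a)(s−b)(s−c) = 20.5·5.5·2.5·12.5 = 3523.4375
Area = √3523.4375 ≈ 59.3586

s = 20.5, Area = 59.36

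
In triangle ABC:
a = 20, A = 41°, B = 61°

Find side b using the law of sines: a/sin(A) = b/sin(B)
a/sin(A) = b/sin(B)  ⇒  b = a·sin(B)/sin(A) = 20·sin(61°)/sin(41°)
sin(61°) ≈ 0.87462, sin(41°) ≈ 0.656059
b ≈ 20·0.87462/0.656059 ≈ 17.4924/0.656059 ≈ 26.6628

b = 26.66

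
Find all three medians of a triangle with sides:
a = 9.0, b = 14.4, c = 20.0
Median formula: m_a = ½√(2b² + 2c² − a²) (and cyclically). a² = 81, b² = 207.36, c² = 400.
m_a = ½√(2·207.36 + 2·400 − 81) = ½√1133.72 ≈ ½·33.6708 ≈ 16.8354
m_b = ½√(2·81 + 2·400 − 207.36) = ½√754.64 ≈ ½·27.4707 ≈ 13.7354
m_c = ½√(2·81 + 2·207.36 − 400) = ½√176.72 ≈ ½·13.2936 ≈ 6.6468

m_a = 16.84, m_b = 13.74, m_c = 6.647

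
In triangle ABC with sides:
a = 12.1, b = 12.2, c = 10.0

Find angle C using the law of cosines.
c² = a² + b² − 2ab·cos(C)  ⇒  cos(C) = (a² + b² − c²)/(2ab)
cos(C) = (12.1² + 12.2² − 10.0²)/(2·12.1·12.2) = (146.41 + 148.84 − 100)/295.24 = 195.25/295.24 ≈ 0.661326
C = arccos(0.661326) ≈ 48.5989°

C = 48.6°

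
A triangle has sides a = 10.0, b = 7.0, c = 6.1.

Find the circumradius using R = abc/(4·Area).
First find the area with Heron's formula.
s = (10.0 + 7.0 + 6.1)/2 = 11.55
Area = √(s(s−a)(s−b)(s−c)) = √(11.55·1.55·4.55·5.45) ≈ √443.937 ≈ 21.0698
abc = 10.0·7.0·6.1 = 427
R = abc/(4·Area) ≈ 427/(4·21.0698) = 427/84.2793 ≈ 5.06649

R = 5.066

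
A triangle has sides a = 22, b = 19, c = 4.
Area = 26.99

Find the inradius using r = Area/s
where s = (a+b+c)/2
s = (22 + 19 + 4)/2 = 45/2 = 22.5
r = Area/s = 26.99/22.5 ≈ 1.19956

r = 1.2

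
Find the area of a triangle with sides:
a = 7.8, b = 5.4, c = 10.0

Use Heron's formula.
s = (7.8 + 5.4 + 10.0)/2 = 23.2/2 = 11.6
s − a = 3.8, s − b = 6.2, s − c = 1.6
s(s−a)(s−b)(s−c) = 11.6·3.8·6.2·1.6 ≈ 437.274
Area = √437.274 ≈ 20.9111

Area = 20.91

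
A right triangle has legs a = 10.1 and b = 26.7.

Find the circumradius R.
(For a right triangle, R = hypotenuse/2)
Hypotenuse c = √(a² + b²) = √(102.01 + 712.89) = √814.9 ≈ 28.5465
R = c/2 ≈ 28.5465/2 ≈ 14.2732

R = 14.27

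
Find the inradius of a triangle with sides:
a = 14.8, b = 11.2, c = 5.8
r = Area/s where s is the semi-perimeter.
s = (14.8 + 11.2 + 5.8)/2 = 31.8/2 = 15.9
Area = √(s(s−a)(s−b)(s−c)) = √(15.9·1.1·4.7·10.1) ≈ √830.25 ≈ 28.8141
r ≈ 28.8141/15.9 ≈ 1.81221

r = 1.812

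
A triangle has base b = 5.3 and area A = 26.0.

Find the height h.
A = ½·b·h  ⇒  h = 2A/b = 2·26.0/5.3 = 52/5.3 ≈ 9.81132

h = 9.811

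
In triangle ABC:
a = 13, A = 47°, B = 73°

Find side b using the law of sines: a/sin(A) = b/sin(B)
a/sin(A) = b/sin(B)  ⇒  b = a·sin(B)/sin(A) = 13·sin(73°)/sin(47°)
sin(73°) ≈ 0.956305, sin(47°) ≈ 0.731354
b ≈ 13·0.956305/0.731354 ≈ 12.432/0.731354 ≈ 16.9986

b = 17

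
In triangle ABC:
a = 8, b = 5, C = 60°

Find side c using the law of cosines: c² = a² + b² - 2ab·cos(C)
c² = 8² + 5² − 2·8·5·cos(60°)
cos(60°) ≈ 0.5
c² ≈ 64 + 25 − 80·(0.5) ≈ 89 − 40 ≈ 49
c ≈ √49 ≈ 7

c = 7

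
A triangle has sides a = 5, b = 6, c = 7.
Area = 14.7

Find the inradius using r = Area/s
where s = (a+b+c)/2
s = (5 + 6 + 7)/2 = 18/2 = 9
r = Area/s = 14.7/9 ≈ 1.63333

r = 1.633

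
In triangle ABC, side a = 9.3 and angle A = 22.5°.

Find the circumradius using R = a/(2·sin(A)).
R = a/(2·sin(A)) = 9.3/(2·sin(22.5°))
sin(22.5°) ≈ 0.382683
R ≈ 9.3/(2·0.382683) = 9.3/0.765367 ≈ 12.151

R = 12.15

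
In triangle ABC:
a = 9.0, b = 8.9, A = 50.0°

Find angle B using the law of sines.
a/sin(A) = b/sin(B)  ⇒  sin(B) = b·sin(A)/a = 8.9·sin(50.0°)/9.0
sin(50.0°) ≈ 0.766044
sin(B) ≈ 8.9·0.766044/9.0 ≈ 6.8178/9.0 ≈ 0.757533
B = arcsin(0.757533) ≈ 49.2472°
(Since b ≤ a we need B ≤ A, so the obtuse alternative 180° − 49.2472° ≈ 130.753° is rejected.)

B = 49.25°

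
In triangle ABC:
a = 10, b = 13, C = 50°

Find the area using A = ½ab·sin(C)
A = ½·a·b·sin(C) = ½·10·13·sin(50°)
sin(50°) ≈ 0.766044
A ≈ ½·130·0.766044 = 65·0.766044 ≈ 49.7929

Area = 49.79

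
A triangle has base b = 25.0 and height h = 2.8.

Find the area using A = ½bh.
A = ½·b·h = ½·25.0·2.8 = ½·70 = 35

Area = 35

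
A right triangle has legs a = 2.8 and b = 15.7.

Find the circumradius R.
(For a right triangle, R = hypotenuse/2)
Hypotenuse c = √(a² + b²) = √(7.84 + 246.49) = √254.33 ≈ 15.9477
R = c/2 ≈ 15.9477/2 ≈ 7.97386

R = 7.974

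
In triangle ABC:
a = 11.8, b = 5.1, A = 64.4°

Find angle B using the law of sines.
a/sin(A) = b/sin(B)  ⇒  sin(B) = b·sin(A)/a = 5.1·sin(64.4°)/11.8
sin(64.4°) ≈ 0.901833
sin(B) ≈ 5.1·0.901833/11.8 ≈ 4.59935/11.8 ≈ 0.389775
B = arcsin(0.389775) ≈ 22.9405°
(Since b ≤ a we need B ≤ A, so the obtuse alternative 180° − 22.9405° ≈ 157.059° is rejected.)

B = 22.94°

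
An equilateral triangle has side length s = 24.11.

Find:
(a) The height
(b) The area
(a) The height splits the triangle into two 30-60-90 halves: h = s·√3/2 = 24.11·1.73205/2 ≈ 41.7597/2 ≈ 20.8799
(b) Area = (√3/4)·s² = (√3/4)·24.11² = (√3/4)·581.2921 ≈ 0.433013·581.2921 ≈ 251.707

Height = 20.88, Area = 251.7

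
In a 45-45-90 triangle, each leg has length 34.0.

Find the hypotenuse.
In a 45-45-90 triangle the sides are in ratio 1 : 1 : √2, so hypotenuse = leg·√2.
Hypotenuse = 34.0·√2 ≈ 34.0·1.41421 ≈ 48.0833

Hypotenuse = 34.0√2 = 48.08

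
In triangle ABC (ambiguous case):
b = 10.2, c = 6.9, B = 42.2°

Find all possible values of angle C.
b/sin(B) = c/sin(C)  ⇒  sin(C) = c·sin(B)/b = 6.9·sin(42.2°)/10.2
sin(42.2°) ≈ 0.671721
sin(C) ≈ 6.9·0.671721/10.2 ≈ 4.63487/10.2 ≈ 0.454399
Candidate 1: C₁ = arcsin(0.454399) ≈ 27.0263°  →  A = 180° − 42.2° − 27.0263° ≈ 110.774° > 0, valid
Candidate 2: C₂ = 180° − C₁ ≈ 152.974°  →  A = 180° − 42.2° − 152.974° ≈ -15.1737° ≤ 0, not a valid triangle

C = 27.03° (one solution)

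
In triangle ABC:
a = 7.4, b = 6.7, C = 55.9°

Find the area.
Two sides and the included angle (SAS): A = ½·a·b·sin(C) = ½·7.4·6.7·sin(55.9°)
sin(55.9°) ≈ 0.82806
A ≈ ½·49.58·0.82806 = 24.79·0.82806 ≈ 20.5276

Area = 20.53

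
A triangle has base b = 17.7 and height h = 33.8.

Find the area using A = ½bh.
A = ½·b·h = ½·17.7·33.8 = ½·598.26 = 299.13

Area = 299.13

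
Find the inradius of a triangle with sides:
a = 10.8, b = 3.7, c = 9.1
r = Area/s where s is the semi-perimeter.
s = (10.8 + 3.7 + 9.1)/2 = 23.6/2 = 11.8
Area = √(s(s−a)(s−b)(s−c)) = √(11.8·1·8.1·2.7) ≈ √258.066 ≈ 16.0644
r ≈ 16.0644/11.8 ≈ 1.36139

r = 1.361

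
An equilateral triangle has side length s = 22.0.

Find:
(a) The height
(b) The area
(a) The height splits the triangle into two 30-60-90 halves: h = s·√3/2 = 22.0·1.73205/2 ≈ 38.1051/2 ≈ 19.0526
(b) Area = (√3/4)·s² = (√3/4)·22.0² = (√3/4)·484 ≈ 0.433013·484 ≈ 209.578

Height = 19.05, Area = 209.6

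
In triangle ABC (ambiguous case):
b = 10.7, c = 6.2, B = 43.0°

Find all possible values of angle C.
b/sin(B) = c/sin(C)  ⇒  sin(C) = c·sin(B)/b = 6.2·sin(43.0°)/10.7
sin(43.0°) ≈ 0.681998
sin(C) ≈ 6.2·0.681998/10.7 ≈ 4.22839/10.7 ≈ 0.395177
Candidate 1: C₁ = arcsin(0.395177) ≈ 23.277°  →  A = 180° − 43.0° − 23.277° ≈ 113.723° > 0, valid
Candidate 2: C₂ = 180° − C₁ ≈ 156.723°  →  A = 180° − 43.0° − 156.723° ≈ -19.723° ≤ 0, not a valid triangle

C = 23.28° (one solution)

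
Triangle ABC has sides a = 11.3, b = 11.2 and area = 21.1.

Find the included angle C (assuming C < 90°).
Area = ½·a·b·sin(C)  ⇒  sin(C) = 2·Area/(a·b) = 2·21.1/(11.3·11.2) = 42.2/126.56 ≈ 0.333439
C = arcsin(0.333439) ≈ 19.4776° (taking the acute solution since C < 90°)

C = 19.48°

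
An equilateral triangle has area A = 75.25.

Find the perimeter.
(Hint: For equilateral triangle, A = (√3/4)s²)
A = (√3/4)s²  ⇒  s² = 4A/√3 = 4·75.25/√3 = 301/1.73205 ≈ 173.782
s ≈ √173.782 ≈ 13.1827
Perimeter = 3s ≈ 3·13.1827 ≈ 39.548

Perimeter = 39.55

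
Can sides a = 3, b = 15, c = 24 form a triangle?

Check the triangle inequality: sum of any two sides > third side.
a + b vs c: 3 + 15 = 18 ≤ 24  ✗
a + c vs b: 3 + 24 = 27 > 15  ✓
b + c vs a: 15 + 24 = 39 > 3  ✓

No: 3 + 15 = 18 is not > 24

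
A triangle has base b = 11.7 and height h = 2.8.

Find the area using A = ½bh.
A = ½·b·h = ½·11.7·2.8 = ½·32.76 = 16.38

Area = 16.38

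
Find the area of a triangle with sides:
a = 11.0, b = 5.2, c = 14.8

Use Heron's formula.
s = (11.0 + 5.2 + 14.8)/2 = 31/2 = 15.5
s − a = 4.5, s − b = 10.3, s − c = 0.7
s(s−a)(s−b)(s−c) = 15.5·4.5·10.3·0.7 ≈ 502.897
Area = √502.897 ≈ 22.4254

Area = 22.43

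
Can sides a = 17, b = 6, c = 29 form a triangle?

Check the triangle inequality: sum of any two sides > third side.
a + b vs c: 17 + 6 = 23 ≤ 29  ✗
a + c vs b: 17 + 29 = 46 > 6  ✓
b + c vs a: 6 + 29 = 35 > 17  ✓

No: 17 + 6 = 23 is not > 29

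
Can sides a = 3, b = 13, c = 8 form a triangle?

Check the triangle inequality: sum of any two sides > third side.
a + b vs c: 3 + 13 = 16 > 8  ✓
a + c vs b: 3 + 8 = 11 ≤ 13  ✗
b + c vs a: 13 + 8 = 21 > 3  ✓

No: 3 + 8 = 11 is not > 13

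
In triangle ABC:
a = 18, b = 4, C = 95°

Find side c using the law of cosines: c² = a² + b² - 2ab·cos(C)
c² = 18² + 4² − 2·18·4·cos(95°)
cos(95°) ≈ -0.0871557
c² ≈ 324 + 16 − 144·(-0.0871557) ≈ 340 + 12.5504 ≈ 352.55
c ≈ √352.55 ≈ 18.7763

c = 18.78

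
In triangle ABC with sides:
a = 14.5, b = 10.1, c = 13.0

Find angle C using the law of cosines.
c² = a² + b² − 2ab·cos(C)  ⇒  cos(C) = (a² + b² − c²)/(2ab)
cos(C) = (14.5² + 10.1² − 13.0²)/(2·14.5·10.1) = (210.25 + 102.01 − 169)/292.9 = 143.26/292.9 ≈ 0.489109
C = arccos(0.489109) ≈ 60.718°

C = 60.72°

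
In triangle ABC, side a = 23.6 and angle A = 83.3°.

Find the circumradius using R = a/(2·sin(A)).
R = a/(2·sin(A)) = 23.6/(2·sin(83.3°))
sin(83.3°) ≈ 0.993171
R ≈ 23.6/(2·0.993171) = 23.6/1.98634 ≈ 11.8811

R = 11.88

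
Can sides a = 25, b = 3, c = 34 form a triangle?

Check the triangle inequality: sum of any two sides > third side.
a + b vs c: 25 + 3 = 28 ≤ 34  ✗
a + c vs b: 25 + 34 = 59 > 3  ✓
b + c vs a: 3 + 34 = 37 > 25  ✓

No: 25 + 3 = 28 is not > 34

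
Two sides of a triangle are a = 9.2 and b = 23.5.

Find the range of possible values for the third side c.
Triangle inequality: |a − b| < c < a + b
|a − b| = |9.2 − 23.5| = 14.3
a + b = 9.2 + 23.5 = 32.7

14.3 < c < 32.7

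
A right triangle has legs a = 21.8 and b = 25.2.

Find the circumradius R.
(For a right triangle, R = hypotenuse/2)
Hypotenuse c = √(a² + b²) = √(475.24 + 635.04) = √1110.28 ≈ 33.3209
R = c/2 ≈ 33.3209/2 ≈ 16.6604

R = 16.66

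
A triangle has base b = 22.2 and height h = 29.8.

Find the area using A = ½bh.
A = ½·b·h = ½·22.2·29.8 = ½·661.56 = 330.78

Area = 330.78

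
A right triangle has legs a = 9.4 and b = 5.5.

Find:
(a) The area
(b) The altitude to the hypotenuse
(a) The legs are perpendicular, so Area = ½·a·b = ½·9.4·5.5 = ½·51.7 = 25.85
(b) Hypotenuse c = √(a² + b²) = √(88.36 + 30.25) = √118.61 ≈ 10.8908
    Area = ½·c·h_c  ⇒  h_c = 2·Area/c = 51.7/10.8908 ≈ 4.74712

Area = 25.85, h_c = 4.747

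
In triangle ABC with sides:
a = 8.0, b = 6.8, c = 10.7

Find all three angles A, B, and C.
Law of cosines for each angle (a² = 64, b² = 46.24, c² = 114.49):
cos(A) = (b² + c² − a²)/(2bc) = (46.24 + 114.49 − 64)/(2·6.8·10.7) = 96.73/145.52 ≈ 0.66472  ⇒  A ≈ 48.3392°
cos(B) = (a² + c² − b²)/(2ac) = (64 + 114.49 − 46.24)/(2·8.0·10.7) = 132.25/171.2 ≈ 0.772488  ⇒  B ≈ 39.4221°
cos(C) = (a² + b² − c²)/(2ab) = (64 + 46.24 − 114.49)/(2·8.0·6.8) = -4.25/108.8 ≈ -0.0390625  ⇒  C ≈ 92.2387°
Check: A + B + C ≈ 180°

A = 48.34°, B = 39.42°, C = 92.24°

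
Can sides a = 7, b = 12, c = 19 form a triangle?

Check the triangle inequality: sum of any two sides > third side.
a + b vs c: 7 + 12 = 19 ≤ 19  ✗
a + c vs b: 7 + 19 = 26 > 12  ✓
b + c vs a: 12 + 19 = 31 > 7  ✓

No: 7 + 12 = 19 is not > 19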